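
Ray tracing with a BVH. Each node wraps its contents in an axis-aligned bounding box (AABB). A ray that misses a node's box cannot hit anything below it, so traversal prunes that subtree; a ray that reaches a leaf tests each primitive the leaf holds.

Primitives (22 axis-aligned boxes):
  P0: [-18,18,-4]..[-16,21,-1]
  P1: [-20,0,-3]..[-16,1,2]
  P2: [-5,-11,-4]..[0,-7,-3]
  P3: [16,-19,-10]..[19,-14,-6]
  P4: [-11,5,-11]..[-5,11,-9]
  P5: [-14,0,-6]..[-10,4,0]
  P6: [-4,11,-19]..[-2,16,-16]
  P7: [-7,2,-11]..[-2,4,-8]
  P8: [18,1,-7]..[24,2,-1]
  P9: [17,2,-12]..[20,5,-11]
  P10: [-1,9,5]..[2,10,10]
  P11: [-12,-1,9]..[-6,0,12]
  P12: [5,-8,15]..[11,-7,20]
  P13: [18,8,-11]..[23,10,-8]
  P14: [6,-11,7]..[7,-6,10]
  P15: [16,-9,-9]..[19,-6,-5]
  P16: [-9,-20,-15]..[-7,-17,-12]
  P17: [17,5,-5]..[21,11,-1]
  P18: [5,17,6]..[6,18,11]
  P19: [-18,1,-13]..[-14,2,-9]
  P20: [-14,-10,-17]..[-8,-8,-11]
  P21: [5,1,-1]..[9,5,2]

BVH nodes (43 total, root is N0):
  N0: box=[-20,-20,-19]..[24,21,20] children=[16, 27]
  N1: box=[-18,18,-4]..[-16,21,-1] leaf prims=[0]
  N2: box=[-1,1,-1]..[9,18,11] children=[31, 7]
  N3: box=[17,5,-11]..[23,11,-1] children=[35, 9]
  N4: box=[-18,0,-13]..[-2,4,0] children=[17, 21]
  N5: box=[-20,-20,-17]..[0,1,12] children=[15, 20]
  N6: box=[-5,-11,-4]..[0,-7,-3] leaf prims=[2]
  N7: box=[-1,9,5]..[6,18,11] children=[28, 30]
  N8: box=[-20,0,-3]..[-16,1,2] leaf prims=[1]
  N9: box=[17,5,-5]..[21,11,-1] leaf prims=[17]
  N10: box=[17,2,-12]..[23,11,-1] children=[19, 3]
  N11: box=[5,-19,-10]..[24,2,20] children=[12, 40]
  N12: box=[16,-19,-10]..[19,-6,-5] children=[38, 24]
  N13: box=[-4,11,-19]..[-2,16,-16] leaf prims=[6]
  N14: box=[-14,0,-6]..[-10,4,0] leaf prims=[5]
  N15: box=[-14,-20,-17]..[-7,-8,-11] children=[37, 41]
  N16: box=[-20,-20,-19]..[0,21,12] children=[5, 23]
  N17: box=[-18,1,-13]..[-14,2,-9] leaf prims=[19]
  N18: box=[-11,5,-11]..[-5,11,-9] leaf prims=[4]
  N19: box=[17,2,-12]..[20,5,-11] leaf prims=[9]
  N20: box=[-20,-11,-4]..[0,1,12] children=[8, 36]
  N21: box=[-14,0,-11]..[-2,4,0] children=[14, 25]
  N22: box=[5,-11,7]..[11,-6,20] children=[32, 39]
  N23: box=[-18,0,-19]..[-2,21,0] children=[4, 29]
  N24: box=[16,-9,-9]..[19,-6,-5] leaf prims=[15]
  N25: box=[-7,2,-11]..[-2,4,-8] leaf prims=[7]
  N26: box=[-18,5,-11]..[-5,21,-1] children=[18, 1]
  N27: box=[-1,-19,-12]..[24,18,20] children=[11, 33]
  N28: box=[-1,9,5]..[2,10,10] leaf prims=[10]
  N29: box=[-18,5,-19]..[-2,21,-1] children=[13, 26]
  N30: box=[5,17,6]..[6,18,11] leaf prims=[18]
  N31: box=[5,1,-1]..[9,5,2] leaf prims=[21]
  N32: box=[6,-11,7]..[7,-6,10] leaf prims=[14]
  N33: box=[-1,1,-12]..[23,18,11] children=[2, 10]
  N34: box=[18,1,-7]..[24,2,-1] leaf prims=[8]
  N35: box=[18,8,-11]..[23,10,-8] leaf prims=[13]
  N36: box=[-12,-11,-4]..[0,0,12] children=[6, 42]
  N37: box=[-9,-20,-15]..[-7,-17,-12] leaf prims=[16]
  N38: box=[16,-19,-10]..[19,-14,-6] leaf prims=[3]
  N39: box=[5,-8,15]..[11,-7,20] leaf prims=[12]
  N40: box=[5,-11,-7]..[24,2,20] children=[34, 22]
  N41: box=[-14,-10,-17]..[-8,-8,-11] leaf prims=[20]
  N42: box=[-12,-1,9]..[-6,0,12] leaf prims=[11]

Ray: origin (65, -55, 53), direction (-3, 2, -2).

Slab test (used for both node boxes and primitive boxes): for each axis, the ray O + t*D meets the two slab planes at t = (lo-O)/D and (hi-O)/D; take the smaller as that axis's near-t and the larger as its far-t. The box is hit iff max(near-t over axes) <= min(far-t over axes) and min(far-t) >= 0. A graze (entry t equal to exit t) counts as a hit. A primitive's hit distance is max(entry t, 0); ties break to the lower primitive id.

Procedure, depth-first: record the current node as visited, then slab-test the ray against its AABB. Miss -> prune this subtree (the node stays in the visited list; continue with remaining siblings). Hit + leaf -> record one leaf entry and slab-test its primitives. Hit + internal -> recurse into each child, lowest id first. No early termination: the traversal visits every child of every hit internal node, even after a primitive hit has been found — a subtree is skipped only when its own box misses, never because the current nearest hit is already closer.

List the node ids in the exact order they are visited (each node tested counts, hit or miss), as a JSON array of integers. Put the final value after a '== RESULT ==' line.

Traverse from the root:
N0 x:[41/3,85/3] y:[35/2,38] z:[33/2,36] -> hit [35/2,85/3], descend [16, 27]
  N16 x:[65/3,85/3] y:[35/2,38] z:[41/2,36] -> hit [65/3,85/3], descend [5, 23]
    N5 x:[65/3,85/3] y:[35/2,28] z:[41/2,35] -> hit [65/3,28], descend [15, 20]
      N15 x:[24,79/3] y:[35/2,47/2] z:[32,35] -> miss, prune
      N20 x:[65/3,85/3] y:[22,28] z:[41/2,57/2] -> hit [22,28], descend [8, 36]
        N8 x:[27,85/3] y:[55/2,28] z:[51/2,28] -> hit [55/2,28] leaf, test {P1@t=55/2}
        N36 x:[65/3,77/3] y:[22,55/2] z:[41/2,57/2] -> hit [22,77/3], descend [6, 42]
          N6 x:[65/3,70/3] y:[22,24] z:[28,57/2] -> miss, prune
          N42 x:[71/3,77/3] y:[27,55/2] z:[41/2,22] -> miss, prune
    N23 x:[67/3,83/3] y:[55/2,38] z:[53/2,36] -> hit [55/2,83/3], descend [4, 29]
      N4 x:[67/3,83/3] y:[55/2,59/2] z:[53/2,33] -> hit [55/2,83/3], descend [17, 21]
        N17 x:[79/3,83/3] y:[28,57/2] z:[31,33] -> miss, prune
        N21 x:[67/3,79/3] y:[55/2,59/2] z:[53/2,32] -> miss, prune
      N29 x:[67/3,83/3] y:[30,38] z:[27,36] -> miss, prune
  N27 x:[41/3,22] y:[18,73/2] z:[33/2,65/2] -> hit [18,22], descend [11, 33]
    N11 x:[41/3,20] y:[18,57/2] z:[33/2,63/2] -> hit [18,20], descend [12, 40]
      N12 x:[46/3,49/3] y:[18,49/2] z:[29,63/2] -> miss, prune
      N40 x:[41/3,20] y:[22,57/2] z:[33/2,30] -> miss, prune
    N33 x:[14,22] y:[28,73/2] z:[21,65/2] -> miss, prune

order=[0, 16, 5, 15, 20, 8, 36, 6, 42, 23, 4, 17, 21, 29, 27, 11, 12, 40, 33]  |boxes|=19  |leaves|=1  hit=P1

== RESULT ==
[0, 16, 5, 15, 20, 8, 36, 6, 42, 23, 4, 17, 21, 29, 27, 11, 12, 40, 33]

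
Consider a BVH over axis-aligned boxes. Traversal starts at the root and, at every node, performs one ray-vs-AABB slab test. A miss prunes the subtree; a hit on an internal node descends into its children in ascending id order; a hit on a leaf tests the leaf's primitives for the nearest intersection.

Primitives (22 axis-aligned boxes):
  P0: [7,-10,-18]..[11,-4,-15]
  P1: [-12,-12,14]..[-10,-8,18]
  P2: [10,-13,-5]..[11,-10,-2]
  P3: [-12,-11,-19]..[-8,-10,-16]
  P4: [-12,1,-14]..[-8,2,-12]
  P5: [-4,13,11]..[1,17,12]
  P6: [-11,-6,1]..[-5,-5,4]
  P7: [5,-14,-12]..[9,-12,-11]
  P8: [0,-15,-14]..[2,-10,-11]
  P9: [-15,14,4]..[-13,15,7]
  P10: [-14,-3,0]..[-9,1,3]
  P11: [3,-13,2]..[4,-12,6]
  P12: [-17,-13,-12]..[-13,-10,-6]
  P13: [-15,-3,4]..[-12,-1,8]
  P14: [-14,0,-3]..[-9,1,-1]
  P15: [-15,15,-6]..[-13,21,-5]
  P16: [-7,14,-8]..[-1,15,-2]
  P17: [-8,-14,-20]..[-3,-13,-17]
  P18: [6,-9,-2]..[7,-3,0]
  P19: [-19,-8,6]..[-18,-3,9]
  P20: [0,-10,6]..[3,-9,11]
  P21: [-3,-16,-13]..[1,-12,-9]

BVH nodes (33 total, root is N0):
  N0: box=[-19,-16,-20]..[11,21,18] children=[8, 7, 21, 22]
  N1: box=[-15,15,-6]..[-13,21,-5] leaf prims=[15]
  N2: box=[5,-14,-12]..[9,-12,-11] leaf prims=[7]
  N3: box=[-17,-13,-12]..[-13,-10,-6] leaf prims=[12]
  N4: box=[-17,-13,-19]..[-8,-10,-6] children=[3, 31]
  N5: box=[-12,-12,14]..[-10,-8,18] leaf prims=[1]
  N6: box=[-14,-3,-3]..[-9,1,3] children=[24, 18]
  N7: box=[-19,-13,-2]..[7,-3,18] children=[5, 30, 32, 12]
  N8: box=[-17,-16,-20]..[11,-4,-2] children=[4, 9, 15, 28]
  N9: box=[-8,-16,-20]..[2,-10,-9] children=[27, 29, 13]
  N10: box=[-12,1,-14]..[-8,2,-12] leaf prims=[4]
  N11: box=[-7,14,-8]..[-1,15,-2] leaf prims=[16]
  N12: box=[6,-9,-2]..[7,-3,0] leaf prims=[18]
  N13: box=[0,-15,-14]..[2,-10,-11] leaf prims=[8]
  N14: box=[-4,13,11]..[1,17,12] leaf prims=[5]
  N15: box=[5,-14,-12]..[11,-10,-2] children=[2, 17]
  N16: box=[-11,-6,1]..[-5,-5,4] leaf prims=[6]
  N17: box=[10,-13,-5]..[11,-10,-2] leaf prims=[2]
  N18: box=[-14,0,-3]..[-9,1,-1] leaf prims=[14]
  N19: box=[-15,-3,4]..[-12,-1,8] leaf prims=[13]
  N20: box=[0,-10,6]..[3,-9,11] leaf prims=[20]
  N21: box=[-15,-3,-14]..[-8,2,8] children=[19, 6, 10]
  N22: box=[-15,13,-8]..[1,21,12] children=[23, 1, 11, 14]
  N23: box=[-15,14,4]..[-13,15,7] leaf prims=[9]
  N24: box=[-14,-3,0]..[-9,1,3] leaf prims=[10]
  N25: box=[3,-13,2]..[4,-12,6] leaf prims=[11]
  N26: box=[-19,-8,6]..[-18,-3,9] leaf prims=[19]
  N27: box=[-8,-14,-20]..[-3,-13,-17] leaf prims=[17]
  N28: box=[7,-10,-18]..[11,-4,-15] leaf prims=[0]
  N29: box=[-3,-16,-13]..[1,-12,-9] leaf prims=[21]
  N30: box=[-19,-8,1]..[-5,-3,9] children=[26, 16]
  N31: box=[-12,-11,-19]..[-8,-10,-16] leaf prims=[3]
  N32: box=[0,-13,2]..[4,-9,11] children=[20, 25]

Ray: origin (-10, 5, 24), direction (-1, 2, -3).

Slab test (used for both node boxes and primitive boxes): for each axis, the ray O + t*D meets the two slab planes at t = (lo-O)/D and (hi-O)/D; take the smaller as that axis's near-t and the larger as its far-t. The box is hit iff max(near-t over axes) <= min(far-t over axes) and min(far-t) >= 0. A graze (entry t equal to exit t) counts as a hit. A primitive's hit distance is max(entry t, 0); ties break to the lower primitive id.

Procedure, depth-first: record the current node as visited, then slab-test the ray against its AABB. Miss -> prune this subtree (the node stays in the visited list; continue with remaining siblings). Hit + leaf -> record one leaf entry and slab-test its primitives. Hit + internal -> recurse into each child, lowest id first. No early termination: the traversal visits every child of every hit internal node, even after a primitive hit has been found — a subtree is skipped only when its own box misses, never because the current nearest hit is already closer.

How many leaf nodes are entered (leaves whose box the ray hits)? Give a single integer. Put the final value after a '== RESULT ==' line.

Trace the traversal:
N0 x:[-21,9] y:[-21/2,8] z:[2,44/3] -> hit [2,8], descend [7, 8, 21, 22]
  N7 x:[-17,9] y:[-9,-4] z:[2,26/3] -> miss, prune
  N8 x:[-21,7] y:[-21/2,-9/2] z:[26/3,44/3] -> miss, prune
  N21 x:[-2,5] y:[-4,-3/2] z:[16/3,38/3] -> miss, prune
  N22 x:[-11,5] y:[4,8] z:[4,32/3] -> hit [4,5], descend [1, 11, 14, 23]
    N1 x:[3,5] y:[5,8] z:[29/3,10] -> miss, prune
    N11 x:[-9,-3] y:[9/2,5] z:[26/3,32/3] -> miss, prune
    N14 x:[-11,-6] y:[4,6] z:[4,13/3] -> miss, prune
    N23 x:[3,5] y:[9/2,5] z:[17/3,20/3] -> miss, prune

Visited [0, 7, 8, 21, 22, 1, 11, 14, 23]. Tests: 9 box, 0 leaf. Nearest: miss.

== RESULT ==
0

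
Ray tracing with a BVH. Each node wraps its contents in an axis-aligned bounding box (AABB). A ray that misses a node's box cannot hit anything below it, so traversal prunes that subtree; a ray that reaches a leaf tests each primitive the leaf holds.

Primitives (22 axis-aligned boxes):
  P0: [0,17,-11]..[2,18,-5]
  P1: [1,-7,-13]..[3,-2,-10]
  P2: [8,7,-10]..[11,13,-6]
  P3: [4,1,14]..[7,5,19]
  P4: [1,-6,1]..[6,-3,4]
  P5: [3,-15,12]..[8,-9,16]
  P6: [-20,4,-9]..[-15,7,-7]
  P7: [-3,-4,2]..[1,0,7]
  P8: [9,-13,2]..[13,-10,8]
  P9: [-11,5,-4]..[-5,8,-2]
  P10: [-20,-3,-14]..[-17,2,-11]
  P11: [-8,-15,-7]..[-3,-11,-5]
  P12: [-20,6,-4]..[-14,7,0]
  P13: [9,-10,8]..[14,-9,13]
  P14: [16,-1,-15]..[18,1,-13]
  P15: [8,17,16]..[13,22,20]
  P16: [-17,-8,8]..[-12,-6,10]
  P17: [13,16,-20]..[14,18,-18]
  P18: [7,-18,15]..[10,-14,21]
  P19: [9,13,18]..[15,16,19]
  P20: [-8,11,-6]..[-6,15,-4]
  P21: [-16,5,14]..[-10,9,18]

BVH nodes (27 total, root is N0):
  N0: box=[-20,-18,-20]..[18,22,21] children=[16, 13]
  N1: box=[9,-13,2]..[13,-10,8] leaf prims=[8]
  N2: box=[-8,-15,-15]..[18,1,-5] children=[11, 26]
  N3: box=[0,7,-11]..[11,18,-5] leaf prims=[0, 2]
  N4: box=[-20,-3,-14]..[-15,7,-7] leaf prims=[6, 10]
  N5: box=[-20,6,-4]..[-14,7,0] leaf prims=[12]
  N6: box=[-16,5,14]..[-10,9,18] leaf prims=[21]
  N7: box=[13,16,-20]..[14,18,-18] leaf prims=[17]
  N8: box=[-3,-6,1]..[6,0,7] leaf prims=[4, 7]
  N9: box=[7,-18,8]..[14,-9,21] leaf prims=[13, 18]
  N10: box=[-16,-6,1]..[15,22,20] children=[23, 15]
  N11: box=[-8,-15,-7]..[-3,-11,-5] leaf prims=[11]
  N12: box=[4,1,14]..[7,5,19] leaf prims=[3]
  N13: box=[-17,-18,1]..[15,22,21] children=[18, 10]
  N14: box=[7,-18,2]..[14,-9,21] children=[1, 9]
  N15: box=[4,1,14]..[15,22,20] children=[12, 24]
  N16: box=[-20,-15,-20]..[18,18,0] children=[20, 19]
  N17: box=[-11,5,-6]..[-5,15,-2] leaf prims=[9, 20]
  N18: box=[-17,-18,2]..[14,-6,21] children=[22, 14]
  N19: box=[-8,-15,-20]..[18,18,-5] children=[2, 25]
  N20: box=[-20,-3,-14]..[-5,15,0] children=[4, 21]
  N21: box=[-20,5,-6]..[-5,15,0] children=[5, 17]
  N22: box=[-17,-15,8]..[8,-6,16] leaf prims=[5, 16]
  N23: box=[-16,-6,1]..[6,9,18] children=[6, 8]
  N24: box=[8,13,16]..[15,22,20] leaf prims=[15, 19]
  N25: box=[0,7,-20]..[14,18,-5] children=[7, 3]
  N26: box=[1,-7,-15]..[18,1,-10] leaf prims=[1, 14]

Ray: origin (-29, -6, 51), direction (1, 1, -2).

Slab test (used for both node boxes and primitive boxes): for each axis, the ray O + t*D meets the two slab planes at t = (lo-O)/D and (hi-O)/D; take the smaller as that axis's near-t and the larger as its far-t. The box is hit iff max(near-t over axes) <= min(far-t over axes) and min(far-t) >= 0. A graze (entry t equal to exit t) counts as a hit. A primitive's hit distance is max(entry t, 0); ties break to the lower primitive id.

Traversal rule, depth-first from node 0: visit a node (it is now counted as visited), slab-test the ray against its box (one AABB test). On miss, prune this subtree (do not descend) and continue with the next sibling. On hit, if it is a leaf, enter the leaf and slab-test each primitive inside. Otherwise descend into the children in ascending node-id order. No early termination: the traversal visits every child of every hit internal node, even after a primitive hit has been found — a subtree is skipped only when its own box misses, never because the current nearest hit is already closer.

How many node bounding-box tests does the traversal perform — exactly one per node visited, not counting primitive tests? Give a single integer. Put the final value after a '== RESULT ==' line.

Trace the traversal:
N0 x:[9,47] y:[-12,28] z:[15,71/2] -> hit [15,28], descend [13, 16]
  N13 x:[12,44] y:[-12,28] z:[15,25] -> hit [15,25], descend [10, 18]
    N10 x:[13,44] y:[0,28] z:[31/2,25] -> hit [31/2,25], descend [15, 23]
      N15 x:[33,44] y:[7,28] z:[31/2,37/2] -> miss, prune
      N23 x:[13,35] y:[0,15] z:[33/2,25] -> miss, prune
    N18 x:[12,43] y:[-12,0] z:[15,49/2] -> miss, prune
  N16 x:[9,47] y:[-9,24] z:[51/2,71/2] -> miss, prune

Summary -> nodes [0, 13, 10, 15, 23, 18, 16]; box-tests=7; leaf-entries=0; first=miss

== RESULT ==
7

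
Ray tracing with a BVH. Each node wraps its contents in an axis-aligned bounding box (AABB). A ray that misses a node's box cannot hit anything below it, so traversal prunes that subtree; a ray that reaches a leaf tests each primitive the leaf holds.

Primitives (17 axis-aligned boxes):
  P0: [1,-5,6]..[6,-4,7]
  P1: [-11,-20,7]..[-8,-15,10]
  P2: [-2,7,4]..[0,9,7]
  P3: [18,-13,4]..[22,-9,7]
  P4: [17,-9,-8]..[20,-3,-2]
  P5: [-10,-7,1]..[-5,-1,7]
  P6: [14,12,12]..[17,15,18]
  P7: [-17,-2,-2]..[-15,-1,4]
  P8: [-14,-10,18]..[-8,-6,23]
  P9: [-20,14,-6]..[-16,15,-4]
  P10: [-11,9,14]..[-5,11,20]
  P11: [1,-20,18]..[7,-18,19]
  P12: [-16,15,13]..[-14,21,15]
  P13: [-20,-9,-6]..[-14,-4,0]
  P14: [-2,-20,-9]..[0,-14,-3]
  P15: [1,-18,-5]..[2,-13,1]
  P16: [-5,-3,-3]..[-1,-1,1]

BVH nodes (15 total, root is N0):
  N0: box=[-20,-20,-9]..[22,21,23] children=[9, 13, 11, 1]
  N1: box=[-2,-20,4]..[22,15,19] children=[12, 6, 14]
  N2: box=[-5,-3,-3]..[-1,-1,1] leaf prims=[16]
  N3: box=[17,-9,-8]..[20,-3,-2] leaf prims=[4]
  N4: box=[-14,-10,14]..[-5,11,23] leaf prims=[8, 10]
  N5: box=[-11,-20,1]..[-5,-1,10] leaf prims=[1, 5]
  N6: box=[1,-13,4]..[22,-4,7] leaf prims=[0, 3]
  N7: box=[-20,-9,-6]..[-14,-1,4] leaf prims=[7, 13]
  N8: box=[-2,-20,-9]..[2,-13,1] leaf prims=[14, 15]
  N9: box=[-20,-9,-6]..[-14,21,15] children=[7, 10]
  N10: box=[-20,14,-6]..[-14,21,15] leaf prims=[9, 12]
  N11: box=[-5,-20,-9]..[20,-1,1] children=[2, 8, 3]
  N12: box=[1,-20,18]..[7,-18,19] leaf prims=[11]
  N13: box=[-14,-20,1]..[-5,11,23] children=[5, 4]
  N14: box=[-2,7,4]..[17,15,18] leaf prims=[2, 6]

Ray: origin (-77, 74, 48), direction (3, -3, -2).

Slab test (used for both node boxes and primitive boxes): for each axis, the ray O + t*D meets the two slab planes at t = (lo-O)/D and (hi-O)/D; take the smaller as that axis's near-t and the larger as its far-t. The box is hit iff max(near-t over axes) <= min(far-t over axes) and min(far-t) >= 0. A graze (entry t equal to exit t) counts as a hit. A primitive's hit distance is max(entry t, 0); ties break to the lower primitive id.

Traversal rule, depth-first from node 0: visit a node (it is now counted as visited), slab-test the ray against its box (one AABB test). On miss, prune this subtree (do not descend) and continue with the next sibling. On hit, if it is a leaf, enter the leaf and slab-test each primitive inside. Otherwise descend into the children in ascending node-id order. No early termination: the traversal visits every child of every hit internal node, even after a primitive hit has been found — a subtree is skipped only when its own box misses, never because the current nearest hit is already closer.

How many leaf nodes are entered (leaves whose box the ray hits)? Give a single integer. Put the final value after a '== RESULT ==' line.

Trace the traversal:
N0 x:[19,33] y:[53/3,94/3] z:[25/2,57/2] -> hit [19,57/2], descend [1, 9, 11, 13]
  N1 x:[25,33] y:[59/3,94/3] z:[29/2,22] -> miss, prune
  N9 x:[19,21] y:[53/3,83/3] z:[33/2,27] -> hit [19,21], descend [7, 10]
    N7 x:[19,21] y:[25,83/3] z:[22,27] -> miss, prune
    N10 x:[19,21] y:[53/3,20] z:[33/2,27] -> hit [19,20] leaf, test {P9(miss), P12(miss)}
  N11 x:[24,97/3] y:[25,94/3] z:[47/2,57/2] -> hit [25,57/2], descend [2, 3, 8]
    N2 x:[24,76/3] y:[25,77/3] z:[47/2,51/2] -> hit [25,76/3] leaf, test {P16@t=25}
    N3 x:[94/3,97/3] y:[77/3,83/3] z:[25,28] -> miss, prune
    N8 x:[25,79/3] y:[29,94/3] z:[47/2,57/2] -> miss, prune
  N13 x:[21,24] y:[21,94/3] z:[25/2,47/2] -> hit [21,47/2], descend [4, 5]
    N4 x:[21,24] y:[21,28] z:[25/2,17] -> miss, prune
    N5 x:[22,24] y:[25,94/3] z:[19,47/2] -> miss, prune

order=[0, 1, 9, 7, 10, 11, 2, 3, 8, 13, 4, 5]  |boxes|=12  |leaves|=2  hit=P16

== RESULT ==
2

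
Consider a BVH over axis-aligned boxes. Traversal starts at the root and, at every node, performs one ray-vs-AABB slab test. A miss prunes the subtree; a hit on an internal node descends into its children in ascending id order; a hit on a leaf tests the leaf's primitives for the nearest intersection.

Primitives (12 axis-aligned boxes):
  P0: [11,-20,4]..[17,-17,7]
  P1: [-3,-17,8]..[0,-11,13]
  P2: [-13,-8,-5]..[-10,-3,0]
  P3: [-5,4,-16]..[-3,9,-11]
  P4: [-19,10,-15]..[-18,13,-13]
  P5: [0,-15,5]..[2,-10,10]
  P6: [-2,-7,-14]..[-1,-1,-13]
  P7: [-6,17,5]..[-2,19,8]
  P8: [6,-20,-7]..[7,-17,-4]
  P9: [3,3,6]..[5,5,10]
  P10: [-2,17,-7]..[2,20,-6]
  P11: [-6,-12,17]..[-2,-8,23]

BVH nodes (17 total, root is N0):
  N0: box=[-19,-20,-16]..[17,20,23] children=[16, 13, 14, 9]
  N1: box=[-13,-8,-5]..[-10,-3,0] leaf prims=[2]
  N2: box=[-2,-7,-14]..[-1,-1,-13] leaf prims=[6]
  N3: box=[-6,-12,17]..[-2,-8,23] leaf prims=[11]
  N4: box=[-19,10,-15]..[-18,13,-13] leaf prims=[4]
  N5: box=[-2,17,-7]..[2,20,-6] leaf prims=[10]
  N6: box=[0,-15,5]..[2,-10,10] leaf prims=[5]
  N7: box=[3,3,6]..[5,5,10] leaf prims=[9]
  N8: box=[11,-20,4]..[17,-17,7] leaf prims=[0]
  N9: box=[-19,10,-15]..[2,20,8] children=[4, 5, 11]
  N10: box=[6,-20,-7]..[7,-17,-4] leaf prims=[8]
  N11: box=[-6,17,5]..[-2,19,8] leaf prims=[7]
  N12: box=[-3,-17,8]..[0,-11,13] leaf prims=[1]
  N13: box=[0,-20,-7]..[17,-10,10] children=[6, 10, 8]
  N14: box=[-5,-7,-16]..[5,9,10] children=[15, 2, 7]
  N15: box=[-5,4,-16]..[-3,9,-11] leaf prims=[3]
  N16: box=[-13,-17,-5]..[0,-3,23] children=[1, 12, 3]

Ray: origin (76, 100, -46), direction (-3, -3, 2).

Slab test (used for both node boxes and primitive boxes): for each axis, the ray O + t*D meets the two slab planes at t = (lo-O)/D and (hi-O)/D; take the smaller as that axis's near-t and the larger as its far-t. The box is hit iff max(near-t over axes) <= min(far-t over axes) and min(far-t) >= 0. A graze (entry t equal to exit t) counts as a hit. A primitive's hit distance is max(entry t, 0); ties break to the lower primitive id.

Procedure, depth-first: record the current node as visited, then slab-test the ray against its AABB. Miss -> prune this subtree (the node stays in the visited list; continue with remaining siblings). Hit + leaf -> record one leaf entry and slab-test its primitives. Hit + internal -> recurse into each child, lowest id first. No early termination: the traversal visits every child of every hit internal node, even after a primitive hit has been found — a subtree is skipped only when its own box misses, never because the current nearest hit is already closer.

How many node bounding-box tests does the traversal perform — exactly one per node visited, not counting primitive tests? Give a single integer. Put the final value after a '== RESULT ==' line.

Traverse from the root:
N0 x:[59/3,95/3] y:[80/3,40] z:[15,69/2] -> hit [80/3,95/3], descend [9, 13, 14, 16]
  N9 x:[74/3,95/3] y:[80/3,30] z:[31/2,27] -> hit [80/3,27], descend [4, 5, 11]
    N4 x:[94/3,95/3] y:[29,30] z:[31/2,33/2] -> miss, prune
    N5 x:[74/3,26] y:[80/3,83/3] z:[39/2,20] -> miss, prune
    N11 x:[26,82/3] y:[27,83/3] z:[51/2,27] -> hit [27,27] leaf, test {P7@t=27}
  N13 x:[59/3,76/3] y:[110/3,40] z:[39/2,28] -> miss, prune
  N14 x:[71/3,27] y:[91/3,107/3] z:[15,28] -> miss, prune
  N16 x:[76/3,89/3] y:[103/3,39] z:[41/2,69/2] -> miss, prune

order=[0, 9, 4, 5, 11, 13, 14, 16]  |boxes|=8  |leaves|=1  hit=P7

== RESULT ==
8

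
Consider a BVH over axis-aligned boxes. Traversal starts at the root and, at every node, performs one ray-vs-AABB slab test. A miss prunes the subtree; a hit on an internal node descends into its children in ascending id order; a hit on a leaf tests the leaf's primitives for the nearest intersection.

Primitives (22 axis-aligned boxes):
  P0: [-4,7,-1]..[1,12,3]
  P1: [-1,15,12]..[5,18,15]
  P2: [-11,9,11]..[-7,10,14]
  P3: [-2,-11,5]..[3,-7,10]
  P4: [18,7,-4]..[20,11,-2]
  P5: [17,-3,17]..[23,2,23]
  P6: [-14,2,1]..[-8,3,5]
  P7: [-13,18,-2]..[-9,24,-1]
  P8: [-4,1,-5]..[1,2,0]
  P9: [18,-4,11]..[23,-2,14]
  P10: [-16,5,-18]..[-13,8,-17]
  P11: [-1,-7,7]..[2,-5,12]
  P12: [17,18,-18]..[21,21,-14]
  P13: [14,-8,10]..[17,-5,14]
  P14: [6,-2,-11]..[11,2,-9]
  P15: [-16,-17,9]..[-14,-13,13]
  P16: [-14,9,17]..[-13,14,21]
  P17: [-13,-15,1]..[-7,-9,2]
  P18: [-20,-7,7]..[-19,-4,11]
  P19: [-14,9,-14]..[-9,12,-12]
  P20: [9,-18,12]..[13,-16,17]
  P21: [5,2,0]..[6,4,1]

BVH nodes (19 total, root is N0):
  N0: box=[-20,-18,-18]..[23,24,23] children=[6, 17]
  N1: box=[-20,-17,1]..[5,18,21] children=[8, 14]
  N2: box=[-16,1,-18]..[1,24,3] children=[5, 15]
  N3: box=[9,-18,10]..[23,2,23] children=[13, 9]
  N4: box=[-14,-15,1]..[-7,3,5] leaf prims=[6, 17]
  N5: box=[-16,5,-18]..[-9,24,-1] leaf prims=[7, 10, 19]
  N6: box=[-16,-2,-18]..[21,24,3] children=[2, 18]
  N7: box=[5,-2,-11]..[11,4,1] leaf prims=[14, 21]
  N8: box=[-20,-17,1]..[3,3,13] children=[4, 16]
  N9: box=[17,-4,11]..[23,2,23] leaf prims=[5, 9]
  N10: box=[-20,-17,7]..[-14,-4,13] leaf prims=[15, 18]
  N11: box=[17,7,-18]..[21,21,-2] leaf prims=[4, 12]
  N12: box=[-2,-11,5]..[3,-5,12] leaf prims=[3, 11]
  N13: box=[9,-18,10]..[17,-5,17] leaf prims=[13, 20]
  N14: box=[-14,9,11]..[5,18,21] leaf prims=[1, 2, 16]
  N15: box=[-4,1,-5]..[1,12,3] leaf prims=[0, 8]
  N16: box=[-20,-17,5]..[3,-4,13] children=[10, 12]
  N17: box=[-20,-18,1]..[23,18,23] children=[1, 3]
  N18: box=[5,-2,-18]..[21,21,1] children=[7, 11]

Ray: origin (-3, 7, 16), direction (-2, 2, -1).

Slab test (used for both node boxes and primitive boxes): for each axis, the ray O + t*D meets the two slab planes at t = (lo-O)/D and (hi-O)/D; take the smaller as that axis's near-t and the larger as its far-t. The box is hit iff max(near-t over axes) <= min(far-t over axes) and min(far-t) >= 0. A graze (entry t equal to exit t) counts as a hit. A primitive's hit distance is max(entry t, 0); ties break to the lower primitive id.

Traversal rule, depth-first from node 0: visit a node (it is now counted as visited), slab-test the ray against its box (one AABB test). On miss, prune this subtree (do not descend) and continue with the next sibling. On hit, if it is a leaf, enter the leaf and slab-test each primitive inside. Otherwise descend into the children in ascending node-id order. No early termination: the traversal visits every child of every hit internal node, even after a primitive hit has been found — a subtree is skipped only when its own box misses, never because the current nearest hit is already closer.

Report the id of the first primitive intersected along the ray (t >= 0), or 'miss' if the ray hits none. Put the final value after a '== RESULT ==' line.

Traverse from the root:
N0 x:[-13,17/2] y:[-25/2,17/2] z:[-7,34] -> hit [-7,17/2], descend [6, 17]
  N6 x:[-12,13/2] y:[-9/2,17/2] z:[13,34] -> miss, prune
  N17 x:[-13,17/2] y:[-25/2,11/2] z:[-7,15] -> hit [-7,11/2], descend [1, 3]
    N1 x:[-4,17/2] y:[-12,11/2] z:[-5,15] -> hit [-4,11/2], descend [8, 14]
      N8 x:[-3,17/2] y:[-12,-2] z:[3,15] -> miss, prune
      N14 x:[-4,11/2] y:[1,11/2] z:[-5,5] -> hit [1,5] leaf, test {P1(miss), P2(miss), P16(miss)}
    N3 x:[-13,-6] y:[-25/2,-5/2] z:[-7,6] -> miss, prune

Summary -> nodes [0, 6, 17, 1, 8, 14, 3]; box-tests=7; leaf-entries=1; first=miss

== RESULT ==
miss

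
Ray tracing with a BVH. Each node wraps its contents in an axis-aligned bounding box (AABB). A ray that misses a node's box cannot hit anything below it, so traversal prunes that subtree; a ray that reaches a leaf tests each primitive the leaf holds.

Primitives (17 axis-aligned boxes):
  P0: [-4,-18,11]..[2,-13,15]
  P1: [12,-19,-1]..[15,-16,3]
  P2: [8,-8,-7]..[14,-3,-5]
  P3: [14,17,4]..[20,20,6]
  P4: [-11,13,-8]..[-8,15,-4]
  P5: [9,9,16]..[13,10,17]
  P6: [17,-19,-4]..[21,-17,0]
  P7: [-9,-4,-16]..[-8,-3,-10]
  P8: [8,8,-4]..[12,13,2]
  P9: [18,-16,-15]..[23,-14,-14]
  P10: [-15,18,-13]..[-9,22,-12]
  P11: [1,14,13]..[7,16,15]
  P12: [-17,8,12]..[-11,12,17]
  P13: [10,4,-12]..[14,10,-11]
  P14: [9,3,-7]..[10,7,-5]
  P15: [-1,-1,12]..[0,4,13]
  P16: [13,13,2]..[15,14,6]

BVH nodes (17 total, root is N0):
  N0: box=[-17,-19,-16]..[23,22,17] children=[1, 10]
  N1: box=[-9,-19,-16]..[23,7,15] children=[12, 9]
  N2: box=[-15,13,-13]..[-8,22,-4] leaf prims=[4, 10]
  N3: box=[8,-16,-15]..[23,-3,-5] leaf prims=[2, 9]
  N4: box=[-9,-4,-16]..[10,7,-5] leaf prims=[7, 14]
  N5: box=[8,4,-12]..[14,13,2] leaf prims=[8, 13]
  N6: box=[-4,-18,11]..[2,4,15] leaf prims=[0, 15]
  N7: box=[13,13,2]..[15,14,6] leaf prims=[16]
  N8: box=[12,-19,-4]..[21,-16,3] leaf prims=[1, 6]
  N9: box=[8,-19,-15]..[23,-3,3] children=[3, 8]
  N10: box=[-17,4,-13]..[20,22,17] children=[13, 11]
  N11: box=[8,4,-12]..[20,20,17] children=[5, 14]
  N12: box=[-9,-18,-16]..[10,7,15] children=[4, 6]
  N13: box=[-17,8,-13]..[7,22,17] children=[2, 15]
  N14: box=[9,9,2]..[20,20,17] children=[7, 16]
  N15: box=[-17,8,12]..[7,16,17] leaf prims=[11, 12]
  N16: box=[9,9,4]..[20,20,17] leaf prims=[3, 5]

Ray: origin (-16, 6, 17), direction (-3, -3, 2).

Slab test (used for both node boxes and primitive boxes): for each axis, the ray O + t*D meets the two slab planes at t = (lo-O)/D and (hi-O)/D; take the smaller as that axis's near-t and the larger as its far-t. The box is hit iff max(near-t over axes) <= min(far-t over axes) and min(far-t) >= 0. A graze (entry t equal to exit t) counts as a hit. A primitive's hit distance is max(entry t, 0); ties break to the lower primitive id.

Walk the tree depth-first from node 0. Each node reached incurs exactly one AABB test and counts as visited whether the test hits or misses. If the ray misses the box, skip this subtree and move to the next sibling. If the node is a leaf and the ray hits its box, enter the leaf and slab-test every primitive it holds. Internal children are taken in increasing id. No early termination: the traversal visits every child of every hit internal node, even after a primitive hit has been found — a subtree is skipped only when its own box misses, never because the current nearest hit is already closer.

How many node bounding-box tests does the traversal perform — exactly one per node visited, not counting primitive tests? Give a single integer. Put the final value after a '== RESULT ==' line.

Traverse from the root:
N0 x:[-13,1/3] y:[-16/3,25/3] z:[-33/2,0] -> hit [-16/3,0], descend [1, 10]
  N1 x:[-13,-7/3] y:[-1/3,25/3] z:[-33/2,-1] -> miss, prune
  N10 x:[-12,1/3] y:[-16/3,2/3] z:[-15,0] -> hit [-16/3,0], descend [11, 13]
    N11 x:[-12,-8] y:[-14/3,2/3] z:[-29/2,0] -> miss, prune
    N13 x:[-23/3,1/3] y:[-16/3,-2/3] z:[-15,0] -> miss, prune

Visited [0, 1, 10, 11, 13]. Tests: 5 box, 0 leaf. Nearest: miss.

== RESULT ==
5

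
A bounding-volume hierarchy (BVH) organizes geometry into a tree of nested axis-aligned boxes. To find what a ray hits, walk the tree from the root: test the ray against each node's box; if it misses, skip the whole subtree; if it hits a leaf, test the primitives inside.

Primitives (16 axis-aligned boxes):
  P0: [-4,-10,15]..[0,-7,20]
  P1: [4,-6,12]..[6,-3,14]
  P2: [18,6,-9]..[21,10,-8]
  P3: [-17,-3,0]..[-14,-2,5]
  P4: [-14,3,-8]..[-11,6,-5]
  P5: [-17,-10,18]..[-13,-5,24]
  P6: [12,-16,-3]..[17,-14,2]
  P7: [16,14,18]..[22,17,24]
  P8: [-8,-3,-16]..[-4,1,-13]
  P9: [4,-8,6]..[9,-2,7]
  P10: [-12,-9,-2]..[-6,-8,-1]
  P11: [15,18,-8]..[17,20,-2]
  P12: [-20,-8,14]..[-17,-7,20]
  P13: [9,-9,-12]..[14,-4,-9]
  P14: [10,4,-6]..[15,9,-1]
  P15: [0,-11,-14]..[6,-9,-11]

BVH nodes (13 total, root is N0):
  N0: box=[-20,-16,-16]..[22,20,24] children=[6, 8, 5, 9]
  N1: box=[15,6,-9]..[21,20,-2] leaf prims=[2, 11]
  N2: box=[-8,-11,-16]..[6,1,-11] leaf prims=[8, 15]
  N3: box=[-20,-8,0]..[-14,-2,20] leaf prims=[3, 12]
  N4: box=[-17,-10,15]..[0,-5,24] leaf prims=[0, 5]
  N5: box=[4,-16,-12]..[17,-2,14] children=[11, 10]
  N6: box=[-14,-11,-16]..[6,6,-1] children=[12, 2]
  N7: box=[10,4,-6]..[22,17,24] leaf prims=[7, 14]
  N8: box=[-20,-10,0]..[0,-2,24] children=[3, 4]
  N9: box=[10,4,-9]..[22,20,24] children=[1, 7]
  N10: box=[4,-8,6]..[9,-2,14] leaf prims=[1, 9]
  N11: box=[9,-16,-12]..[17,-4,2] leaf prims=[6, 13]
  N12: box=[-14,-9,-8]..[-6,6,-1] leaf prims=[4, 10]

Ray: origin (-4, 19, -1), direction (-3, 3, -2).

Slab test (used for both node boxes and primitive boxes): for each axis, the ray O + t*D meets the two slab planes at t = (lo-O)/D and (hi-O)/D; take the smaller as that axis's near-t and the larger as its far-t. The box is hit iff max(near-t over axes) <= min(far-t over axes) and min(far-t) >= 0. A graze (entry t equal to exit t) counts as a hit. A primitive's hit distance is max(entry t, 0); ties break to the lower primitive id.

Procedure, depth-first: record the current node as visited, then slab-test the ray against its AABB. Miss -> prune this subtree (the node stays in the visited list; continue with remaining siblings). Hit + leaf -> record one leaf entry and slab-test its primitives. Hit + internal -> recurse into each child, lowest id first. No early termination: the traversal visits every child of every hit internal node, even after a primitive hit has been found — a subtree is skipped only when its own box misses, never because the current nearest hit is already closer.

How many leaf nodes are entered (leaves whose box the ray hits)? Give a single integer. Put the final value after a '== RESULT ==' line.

Traverse from the root:
N0 x:[-26/3,16/3] y:[-35/3,1/3] z:[-25/2,15/2] -> hit [-26/3,1/3], descend [5, 6, 8, 9]
  N5 x:[-7,-8/3] y:[-35/3,-7] z:[-15/2,11/2] -> miss, prune
  N6 x:[-10/3,10/3] y:[-10,-13/3] z:[0,15/2] -> miss, prune
  N8 x:[-4/3,16/3] y:[-29/3,-7] z:[-25/2,-1/2] -> miss, prune
  N9 x:[-26/3,-14/3] y:[-5,1/3] z:[-25/2,4] -> miss, prune

Visited [0, 5, 6, 8, 9]. Tests: 5 box, 0 leaf. Nearest: miss.

== RESULT ==
0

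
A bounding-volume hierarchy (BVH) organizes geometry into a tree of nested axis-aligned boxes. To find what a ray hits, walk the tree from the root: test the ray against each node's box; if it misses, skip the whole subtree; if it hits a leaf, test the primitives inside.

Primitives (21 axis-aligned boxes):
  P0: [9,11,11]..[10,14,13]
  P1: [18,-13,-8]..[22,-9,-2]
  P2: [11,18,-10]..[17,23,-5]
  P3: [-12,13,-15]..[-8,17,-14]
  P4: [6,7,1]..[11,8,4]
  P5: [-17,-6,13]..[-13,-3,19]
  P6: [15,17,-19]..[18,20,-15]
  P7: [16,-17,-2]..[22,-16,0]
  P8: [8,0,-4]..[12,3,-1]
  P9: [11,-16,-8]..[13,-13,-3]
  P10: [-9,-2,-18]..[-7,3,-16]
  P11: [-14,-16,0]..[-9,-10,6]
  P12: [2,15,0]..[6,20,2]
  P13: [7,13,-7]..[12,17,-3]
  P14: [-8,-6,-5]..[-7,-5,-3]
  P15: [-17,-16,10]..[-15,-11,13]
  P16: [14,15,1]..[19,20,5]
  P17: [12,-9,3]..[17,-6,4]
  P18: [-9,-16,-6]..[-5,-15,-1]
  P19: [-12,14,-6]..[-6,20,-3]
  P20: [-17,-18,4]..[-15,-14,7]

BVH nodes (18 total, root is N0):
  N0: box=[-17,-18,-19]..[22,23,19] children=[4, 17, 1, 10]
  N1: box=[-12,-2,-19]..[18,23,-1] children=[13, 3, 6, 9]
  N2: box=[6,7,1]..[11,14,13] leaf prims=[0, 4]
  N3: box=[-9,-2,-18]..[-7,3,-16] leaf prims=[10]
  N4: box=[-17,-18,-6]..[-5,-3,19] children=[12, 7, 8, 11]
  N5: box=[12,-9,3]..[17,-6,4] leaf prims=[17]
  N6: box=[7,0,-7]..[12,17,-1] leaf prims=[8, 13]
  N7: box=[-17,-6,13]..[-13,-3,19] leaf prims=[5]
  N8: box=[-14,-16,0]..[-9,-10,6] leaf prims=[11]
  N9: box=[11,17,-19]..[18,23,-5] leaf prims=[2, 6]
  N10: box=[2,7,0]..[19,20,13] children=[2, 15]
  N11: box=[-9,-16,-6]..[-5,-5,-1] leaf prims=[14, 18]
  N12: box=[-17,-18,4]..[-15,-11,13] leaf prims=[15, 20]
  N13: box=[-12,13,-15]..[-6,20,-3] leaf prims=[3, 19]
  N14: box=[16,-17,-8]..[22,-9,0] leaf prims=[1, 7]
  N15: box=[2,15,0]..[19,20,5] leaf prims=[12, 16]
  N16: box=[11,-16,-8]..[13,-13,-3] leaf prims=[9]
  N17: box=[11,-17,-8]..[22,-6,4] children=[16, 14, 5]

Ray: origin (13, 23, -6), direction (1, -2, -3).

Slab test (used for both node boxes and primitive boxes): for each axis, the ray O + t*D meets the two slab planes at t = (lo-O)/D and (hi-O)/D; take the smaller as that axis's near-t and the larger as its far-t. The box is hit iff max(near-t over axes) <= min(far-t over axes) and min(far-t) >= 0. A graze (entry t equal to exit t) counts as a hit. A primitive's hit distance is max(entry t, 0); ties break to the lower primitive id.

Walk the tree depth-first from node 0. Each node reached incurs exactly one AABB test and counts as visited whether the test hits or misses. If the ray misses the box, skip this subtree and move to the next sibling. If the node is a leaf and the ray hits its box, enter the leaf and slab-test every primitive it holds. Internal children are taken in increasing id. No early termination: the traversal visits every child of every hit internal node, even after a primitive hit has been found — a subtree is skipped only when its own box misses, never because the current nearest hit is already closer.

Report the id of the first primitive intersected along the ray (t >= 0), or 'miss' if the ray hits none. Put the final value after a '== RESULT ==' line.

Walk:
N0 x:[-30,9] y:[0,41/2] z:[-25/3,13/3] -> hit [0,13/3], descend [1, 4, 10, 17]
  N1 x:[-25,5] y:[0,25/2] z:[-5/3,13/3] -> hit [0,13/3], descend [3, 6, 9, 13]
    N3 x:[-22,-20] y:[10,25/2] z:[10/3,4] -> miss, prune
    N6 x:[-6,-1] y:[3,23/2] z:[-5/3,1/3] -> miss, prune
    N9 x:[-2,5] y:[0,3] z:[-1/3,13/3] -> hit [0,3] leaf, test {P2@t=0, P6@t=3}
    N13 x:[-25,-19] y:[3/2,5] z:[-1,3] -> miss, prune
  N4 x:[-30,-18] y:[13,41/2] z:[-25/3,0] -> miss, prune
  N10 x:[-11,6] y:[3/2,8] z:[-19/3,-2] -> miss, prune
  N17 x:[-2,9] y:[29/2,20] z:[-10/3,2/3] -> miss, prune

9 AABB tests over nodes [0, 1, 3, 6, 9, 13, 4, 10, 17]; 1 leaf entered; closest P2.

== RESULT ==
2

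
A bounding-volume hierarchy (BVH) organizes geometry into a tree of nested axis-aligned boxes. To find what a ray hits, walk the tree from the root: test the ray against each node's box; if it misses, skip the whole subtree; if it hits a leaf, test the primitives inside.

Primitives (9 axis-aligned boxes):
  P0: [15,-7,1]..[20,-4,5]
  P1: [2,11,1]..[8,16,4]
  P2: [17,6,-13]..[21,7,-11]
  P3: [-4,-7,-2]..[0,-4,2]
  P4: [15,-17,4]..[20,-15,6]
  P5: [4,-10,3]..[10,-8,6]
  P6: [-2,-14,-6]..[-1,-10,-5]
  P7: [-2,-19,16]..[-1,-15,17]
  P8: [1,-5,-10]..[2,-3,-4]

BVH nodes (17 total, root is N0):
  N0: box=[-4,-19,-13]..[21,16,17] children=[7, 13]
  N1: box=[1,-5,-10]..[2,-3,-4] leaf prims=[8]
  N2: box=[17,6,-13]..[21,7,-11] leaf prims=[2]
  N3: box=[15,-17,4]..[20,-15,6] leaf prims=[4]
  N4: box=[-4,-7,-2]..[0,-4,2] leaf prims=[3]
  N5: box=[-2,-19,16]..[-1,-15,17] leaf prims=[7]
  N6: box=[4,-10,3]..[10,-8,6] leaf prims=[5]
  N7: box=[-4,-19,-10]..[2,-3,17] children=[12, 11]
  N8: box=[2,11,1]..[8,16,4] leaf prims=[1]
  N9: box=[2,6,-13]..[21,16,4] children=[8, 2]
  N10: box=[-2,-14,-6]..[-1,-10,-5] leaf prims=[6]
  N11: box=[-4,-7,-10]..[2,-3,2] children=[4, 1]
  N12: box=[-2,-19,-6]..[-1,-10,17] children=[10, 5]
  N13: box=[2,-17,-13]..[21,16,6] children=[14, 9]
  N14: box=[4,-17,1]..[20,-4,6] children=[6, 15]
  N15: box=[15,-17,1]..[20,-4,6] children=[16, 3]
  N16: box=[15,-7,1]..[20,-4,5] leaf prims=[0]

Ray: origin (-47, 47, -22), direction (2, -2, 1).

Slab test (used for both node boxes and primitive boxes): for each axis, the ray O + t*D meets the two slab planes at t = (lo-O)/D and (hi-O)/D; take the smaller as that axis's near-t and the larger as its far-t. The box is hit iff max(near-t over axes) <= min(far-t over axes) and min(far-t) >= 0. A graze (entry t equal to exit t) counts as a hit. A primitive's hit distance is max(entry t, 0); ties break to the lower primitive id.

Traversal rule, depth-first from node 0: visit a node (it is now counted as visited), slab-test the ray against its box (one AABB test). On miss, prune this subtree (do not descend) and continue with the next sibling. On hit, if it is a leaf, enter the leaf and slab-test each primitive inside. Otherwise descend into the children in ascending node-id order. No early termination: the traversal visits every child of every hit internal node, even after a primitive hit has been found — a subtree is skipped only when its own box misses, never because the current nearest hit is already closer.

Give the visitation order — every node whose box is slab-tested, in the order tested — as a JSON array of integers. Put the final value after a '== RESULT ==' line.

Trace the traversal:
N0 x:[43/2,34] y:[31/2,33] z:[9,39] -> hit [43/2,33], descend [7, 13]
  N7 x:[43/2,49/2] y:[25,33] z:[12,39] -> miss, prune
  N13 x:[49/2,34] y:[31/2,32] z:[9,28] -> hit [49/2,28], descend [9, 14]
    N9 x:[49/2,34] y:[31/2,41/2] z:[9,26] -> miss, prune
    N14 x:[51/2,67/2] y:[51/2,32] z:[23,28] -> hit [51/2,28], descend [6, 15]
      N6 x:[51/2,57/2] y:[55/2,57/2] z:[25,28] -> hit [55/2,28] leaf, test {P5@t=55/2}
      N15 x:[31,67/2] y:[51/2,32] z:[23,28] -> miss, prune

Summary -> nodes [0, 7, 13, 9, 14, 6, 15]; box-tests=7; leaf-entries=1; first=P5

== RESULT ==
[0, 7, 13, 9, 14, 6, 15]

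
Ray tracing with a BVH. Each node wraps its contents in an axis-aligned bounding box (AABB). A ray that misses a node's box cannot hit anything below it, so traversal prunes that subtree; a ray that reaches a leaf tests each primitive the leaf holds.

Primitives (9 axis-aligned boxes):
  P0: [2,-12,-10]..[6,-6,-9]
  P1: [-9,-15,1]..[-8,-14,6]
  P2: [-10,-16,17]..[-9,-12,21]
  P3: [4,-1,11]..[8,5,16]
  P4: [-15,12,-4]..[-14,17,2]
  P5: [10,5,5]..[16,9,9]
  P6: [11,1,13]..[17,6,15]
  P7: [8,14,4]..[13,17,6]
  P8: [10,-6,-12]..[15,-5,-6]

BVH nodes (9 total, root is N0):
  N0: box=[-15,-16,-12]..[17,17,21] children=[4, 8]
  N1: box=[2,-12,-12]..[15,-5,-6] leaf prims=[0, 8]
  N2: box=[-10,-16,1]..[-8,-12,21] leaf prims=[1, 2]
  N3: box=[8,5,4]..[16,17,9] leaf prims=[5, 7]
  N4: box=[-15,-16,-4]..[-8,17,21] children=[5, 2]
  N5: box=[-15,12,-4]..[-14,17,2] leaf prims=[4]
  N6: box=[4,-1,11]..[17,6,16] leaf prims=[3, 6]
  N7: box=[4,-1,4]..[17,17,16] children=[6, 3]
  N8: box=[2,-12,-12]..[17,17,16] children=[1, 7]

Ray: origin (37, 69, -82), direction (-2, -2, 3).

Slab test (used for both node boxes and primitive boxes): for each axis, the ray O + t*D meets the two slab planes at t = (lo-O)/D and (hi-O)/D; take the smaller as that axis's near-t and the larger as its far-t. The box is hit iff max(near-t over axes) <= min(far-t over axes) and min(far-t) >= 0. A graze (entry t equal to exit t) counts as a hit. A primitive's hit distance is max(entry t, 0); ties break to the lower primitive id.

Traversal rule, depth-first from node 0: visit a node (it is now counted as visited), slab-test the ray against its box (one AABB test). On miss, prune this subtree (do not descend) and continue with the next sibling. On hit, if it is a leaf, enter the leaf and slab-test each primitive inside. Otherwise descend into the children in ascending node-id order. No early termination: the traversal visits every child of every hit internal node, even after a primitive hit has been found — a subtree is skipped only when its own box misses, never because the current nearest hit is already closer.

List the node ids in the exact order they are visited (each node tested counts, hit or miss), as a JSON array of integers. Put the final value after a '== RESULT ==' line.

Traverse from the root:
N0 x:[10,26] y:[26,85/2] z:[70/3,103/3] -> hit [26,26], descend [4, 8]
  N4 x:[45/2,26] y:[26,85/2] z:[26,103/3] -> hit [26,26], descend [2, 5]
    N2 x:[45/2,47/2] y:[81/2,85/2] z:[83/3,103/3] -> miss, prune
    N5 x:[51/2,26] y:[26,57/2] z:[26,28] -> hit [26,26] leaf, test {P4@t=26}
  N8 x:[10,35/2] y:[26,81/2] z:[70/3,98/3] -> miss, prune

5 AABB tests over nodes [0, 4, 2, 5, 8]; 1 leaf entered; closest P4.

== RESULT ==
[0, 4, 2, 5, 8]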